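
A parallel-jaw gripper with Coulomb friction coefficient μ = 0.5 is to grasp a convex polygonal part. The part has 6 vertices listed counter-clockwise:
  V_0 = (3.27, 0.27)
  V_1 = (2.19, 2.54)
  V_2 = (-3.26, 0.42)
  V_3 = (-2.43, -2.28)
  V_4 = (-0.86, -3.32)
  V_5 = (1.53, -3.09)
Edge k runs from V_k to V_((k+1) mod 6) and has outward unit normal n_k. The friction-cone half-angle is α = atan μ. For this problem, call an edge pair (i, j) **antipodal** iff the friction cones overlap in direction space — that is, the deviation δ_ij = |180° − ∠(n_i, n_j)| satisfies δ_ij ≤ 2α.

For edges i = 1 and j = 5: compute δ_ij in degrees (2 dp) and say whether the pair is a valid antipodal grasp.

α = atan 0.5 = 26.57°;  2α = 53.13°
edge 1: e_1 = (-5.45, -2.12);  n_1 = (-0.3625, +0.9320)
edge 5: e_5 = (+1.74, +3.36);  n_5 = (+0.8880, -0.4599)
∠(n_1, n_5) = 138.63°
δ = |180° − 138.63°| = 41.37°
41.37° ≤ 2α = 53.13°  →  valid

δ = 41.37°, valid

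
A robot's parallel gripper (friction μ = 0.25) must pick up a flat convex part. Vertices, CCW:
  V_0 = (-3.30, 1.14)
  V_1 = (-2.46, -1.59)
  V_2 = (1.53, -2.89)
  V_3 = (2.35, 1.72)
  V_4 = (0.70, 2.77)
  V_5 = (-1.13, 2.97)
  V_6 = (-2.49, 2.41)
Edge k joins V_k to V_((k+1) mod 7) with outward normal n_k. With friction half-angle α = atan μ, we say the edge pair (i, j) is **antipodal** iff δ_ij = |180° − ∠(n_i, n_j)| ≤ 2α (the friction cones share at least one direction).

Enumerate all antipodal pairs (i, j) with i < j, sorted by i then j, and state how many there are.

α = atan 0.25 = 14.04°;  2α = 28.07°
n_0 = (-0.9558, -0.2941)
n_1 = (-0.3098, -0.9508)
n_2 = (+0.9845, -0.1751)
n_3 = (+0.5369, +0.8437)
n_4 = (+0.1086, +0.9941)
n_5 = (-0.3807, +0.9247)
n_6 = (-0.8431, +0.5377)
  (0,1): δ = 125.15°  ·
  (0,2): δ = 27.19°  ✓
  (0,3): δ = 40.43°  ·
  (0,4): δ = 66.66°  ·
  (0,5): δ = 95.28°  ·
  (0,6): δ = 130.37°  ·
  (1,2): δ = 82.04°  ·
  (1,3): δ = 14.42°  ✓
  (1,4): δ = 11.81°  ✓
  (1,5): δ = 40.43°  ·
  (1,6): δ = 75.52°  ·
  (2,3): δ = 112.39°  ·
  (2,4): δ = 86.15°  ·
  (2,5): δ = 57.53°  ·
  (2,6): δ = 22.44°  ✓
  (3,4): δ = 153.77°  ·
  (3,5): δ = 125.15°  ·
  (3,6): δ = 90.06°  ·
  (4,5): δ = 151.38°  ·
  (4,6): δ = 116.29°  ·
  (5,6): δ = 144.91°  ·
antipodal pairs: 4

count = 4; pairs: (0,2), (1,3), (1,4), (2,6)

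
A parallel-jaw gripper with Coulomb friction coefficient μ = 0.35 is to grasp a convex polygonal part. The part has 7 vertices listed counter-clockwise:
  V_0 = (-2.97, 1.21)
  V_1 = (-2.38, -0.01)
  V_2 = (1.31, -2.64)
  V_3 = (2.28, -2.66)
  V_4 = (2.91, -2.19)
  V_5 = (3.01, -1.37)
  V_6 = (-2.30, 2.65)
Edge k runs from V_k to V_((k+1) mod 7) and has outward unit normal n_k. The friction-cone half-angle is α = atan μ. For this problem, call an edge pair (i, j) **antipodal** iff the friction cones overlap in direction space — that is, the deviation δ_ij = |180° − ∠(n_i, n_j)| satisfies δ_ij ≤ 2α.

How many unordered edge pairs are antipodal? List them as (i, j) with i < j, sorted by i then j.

count = 6; pairs: (0,4), (0,5), (1,5), (2,5), (3,6), (4,6)

α = atan 0.35 = 19.29°;  2α = 38.58°
n_0 = (-0.9003, -0.4354)
n_1 = (-0.5804, -0.8143)
n_2 = (-0.0206, -0.9998)
n_3 = (+0.5980, -0.8015)
n_4 = (+0.9926, -0.1211)
n_5 = (+0.6036, +0.7973)
n_6 = (-0.9067, +0.4219)
  (0,1): δ = 151.29°  ·
  (0,2): δ = 116.99°  ·
  (0,3): δ = 79.08°  ·
  (0,4): δ = 32.76°  ✓
  (0,5): δ = 27.06°  ✓
  (0,6): δ = 129.24°  ·
  (1,2): δ = 145.70°  ·
  (1,3): δ = 107.80°  ·
  (1,4): δ = 61.47°  ·
  (1,5): δ = 1.65°  ✓
  (1,6): δ = 100.53°  ·
  (2,3): δ = 142.09°  ·
  (2,4): δ = 95.77°  ·
  (2,5): δ = 35.95°  ✓
  (2,6): δ = 66.23°  ·
  (3,4): δ = 133.68°  ·
  (3,5): δ = 73.85°  ·
  (3,6): δ = 28.32°  ✓
  (4,5): δ = 120.18°  ·
  (4,6): δ = 18.00°  ✓
  (5,6): δ = 77.82°  ·
antipodal pairs: 6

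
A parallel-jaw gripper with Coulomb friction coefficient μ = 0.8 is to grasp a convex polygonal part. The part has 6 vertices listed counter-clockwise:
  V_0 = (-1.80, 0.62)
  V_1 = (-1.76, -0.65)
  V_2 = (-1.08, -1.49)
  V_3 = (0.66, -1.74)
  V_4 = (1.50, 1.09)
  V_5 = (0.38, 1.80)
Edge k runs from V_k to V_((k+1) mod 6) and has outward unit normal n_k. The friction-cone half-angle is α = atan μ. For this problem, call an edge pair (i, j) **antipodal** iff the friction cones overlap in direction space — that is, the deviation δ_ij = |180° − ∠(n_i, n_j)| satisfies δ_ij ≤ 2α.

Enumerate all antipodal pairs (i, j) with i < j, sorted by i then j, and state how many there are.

count = 7; pairs: (0,3), (0,4), (1,3), (1,4), (2,4), (2,5), (3,5)

α = atan 0.8 = 38.66°;  2α = 77.32°
n_0 = (-0.9995, -0.0315)
n_1 = (-0.7772, -0.6292)
n_2 = (-0.1422, -0.9898)
n_3 = (+0.9587, -0.2845)
n_4 = (+0.5354, +0.8446)
n_5 = (-0.4760, +0.8794)
  (0,1): δ = 142.81°  ·
  (0,2): δ = 99.98°  ·
  (0,3): δ = 18.34°  ✓
  (0,4): δ = 55.82°  ✓
  (0,5): δ = 116.62°  ·
  (1,2): δ = 137.17°  ·
  (1,3): δ = 55.52°  ✓
  (1,4): δ = 18.64°  ✓
  (1,5): δ = 79.43°  ·
  (2,3): δ = 98.36°  ·
  (2,4): δ = 24.20°  ✓
  (2,5): δ = 36.60°  ✓
  (3,4): δ = 105.84°  ·
  (3,5): δ = 45.04°  ✓
  (4,5): δ = 119.20°  ·
antipodal pairs: 7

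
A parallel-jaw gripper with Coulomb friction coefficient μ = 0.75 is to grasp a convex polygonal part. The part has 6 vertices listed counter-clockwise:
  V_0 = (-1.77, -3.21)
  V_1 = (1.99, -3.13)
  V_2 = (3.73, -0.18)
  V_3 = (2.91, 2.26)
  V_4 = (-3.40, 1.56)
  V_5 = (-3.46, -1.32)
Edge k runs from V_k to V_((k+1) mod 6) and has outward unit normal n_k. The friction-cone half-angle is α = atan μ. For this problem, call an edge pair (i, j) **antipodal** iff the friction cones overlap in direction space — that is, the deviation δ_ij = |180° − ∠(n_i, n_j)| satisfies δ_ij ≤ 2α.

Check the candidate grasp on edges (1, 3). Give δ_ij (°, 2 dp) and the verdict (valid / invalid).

δ = 53.14°, valid

α = atan 0.75 = 36.87°;  2α = 73.74°
edge 1: e_1 = (+1.74, +2.95);  n_1 = (+0.8613, -0.5080)
edge 3: e_3 = (-6.31, -0.70);  n_3 = (-0.1103, +0.9939)
∠(n_1, n_3) = 126.86°
δ = |180° − 126.86°| = 53.14°
53.14° ≤ 2α = 73.74°  →  valid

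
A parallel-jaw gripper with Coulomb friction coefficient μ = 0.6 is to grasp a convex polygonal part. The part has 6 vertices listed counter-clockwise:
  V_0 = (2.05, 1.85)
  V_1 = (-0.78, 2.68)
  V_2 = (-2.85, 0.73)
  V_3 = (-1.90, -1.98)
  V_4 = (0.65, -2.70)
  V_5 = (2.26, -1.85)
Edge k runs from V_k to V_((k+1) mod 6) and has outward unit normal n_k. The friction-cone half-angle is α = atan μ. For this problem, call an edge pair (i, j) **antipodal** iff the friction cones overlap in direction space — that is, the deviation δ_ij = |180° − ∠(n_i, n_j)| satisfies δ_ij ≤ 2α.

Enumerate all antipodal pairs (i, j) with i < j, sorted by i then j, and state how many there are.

count = 7; pairs: (0,2), (0,3), (0,4), (1,3), (1,4), (1,5), (2,5)

α = atan 0.6 = 30.96°;  2α = 61.93°
n_0 = (+0.2814, +0.9596)
n_1 = (-0.6857, +0.7279)
n_2 = (-0.9437, -0.3308)
n_3 = (-0.2717, -0.9624)
n_4 = (+0.4669, -0.8843)
n_5 = (+0.9984, +0.0567)
  (0,1): δ = 120.36°  ·
  (0,2): δ = 54.34°  ✓
  (0,3): δ = 0.58°  ✓
  (0,4): δ = 44.18°  ✓
  (0,5): δ = 109.59°  ·
  (1,2): δ = 113.97°  ·
  (1,3): δ = 59.06°  ✓
  (1,4): δ = 15.46°  ✓
  (1,5): δ = 49.96°  ✓
  (2,3): δ = 125.09°  ·
  (2,4): δ = 81.49°  ·
  (2,5): δ = 16.07°  ✓
  (3,4): δ = 136.40°  ·
  (3,5): δ = 70.98°  ·
  (4,5): δ = 114.58°  ·
antipodal pairs: 7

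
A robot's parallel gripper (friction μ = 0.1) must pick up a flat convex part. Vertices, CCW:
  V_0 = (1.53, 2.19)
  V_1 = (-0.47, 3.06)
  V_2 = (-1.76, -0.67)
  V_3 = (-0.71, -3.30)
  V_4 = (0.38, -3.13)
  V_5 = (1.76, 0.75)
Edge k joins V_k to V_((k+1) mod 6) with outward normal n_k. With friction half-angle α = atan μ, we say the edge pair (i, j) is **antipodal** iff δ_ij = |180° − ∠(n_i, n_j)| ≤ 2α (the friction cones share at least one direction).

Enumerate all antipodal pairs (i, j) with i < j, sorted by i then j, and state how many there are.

count = 1; pairs: (1,4)

α = atan 0.1 = 5.71°;  2α = 11.42°
n_0 = (+0.3989, +0.9170)
n_1 = (-0.9451, +0.3268)
n_2 = (-0.9287, -0.3708)
n_3 = (+0.1541, -0.9881)
n_4 = (+0.9422, -0.3351)
n_5 = (+0.9875, +0.1577)
  (0,1): δ = 85.57°  ·
  (0,2): δ = 44.73°  ·
  (0,3): δ = 32.37°  ·
  (0,4): δ = 93.93°  ·
  (0,5): δ = 122.58°  ·
  (1,2): δ = 139.16°  ·
  (1,3): δ = 62.06°  ·
  (1,4): δ = 0.50°  ✓
  (1,5): δ = 28.15°  ·
  (2,3): δ = 102.90°  ·
  (2,4): δ = 41.34°  ·
  (2,5): δ = 12.69°  ·
  (3,4): δ = 118.44°  ·
  (3,5): δ = 89.79°  ·
  (4,5): δ = 151.35°  ·
antipodal pairs: 1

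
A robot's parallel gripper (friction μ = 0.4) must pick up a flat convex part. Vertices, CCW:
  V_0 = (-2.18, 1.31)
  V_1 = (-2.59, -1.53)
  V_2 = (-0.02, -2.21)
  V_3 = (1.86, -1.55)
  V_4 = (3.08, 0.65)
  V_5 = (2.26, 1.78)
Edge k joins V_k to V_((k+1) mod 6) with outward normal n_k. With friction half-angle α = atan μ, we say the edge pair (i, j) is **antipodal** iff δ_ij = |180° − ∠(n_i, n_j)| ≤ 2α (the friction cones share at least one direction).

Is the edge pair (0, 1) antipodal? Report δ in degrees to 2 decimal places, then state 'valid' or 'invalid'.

δ = 96.61°, invalid

α = atan 0.4 = 21.80°;  2α = 43.60°
edge 0: e_0 = (-0.41, -2.84);  n_0 = (-0.9897, +0.1429)
edge 1: e_1 = (+2.57, -0.68);  n_1 = (-0.2558, -0.9667)
∠(n_0, n_1) = 83.39°
δ = |180° − 83.39°| = 96.61°
96.61° > 2α = 43.60°  →  invalid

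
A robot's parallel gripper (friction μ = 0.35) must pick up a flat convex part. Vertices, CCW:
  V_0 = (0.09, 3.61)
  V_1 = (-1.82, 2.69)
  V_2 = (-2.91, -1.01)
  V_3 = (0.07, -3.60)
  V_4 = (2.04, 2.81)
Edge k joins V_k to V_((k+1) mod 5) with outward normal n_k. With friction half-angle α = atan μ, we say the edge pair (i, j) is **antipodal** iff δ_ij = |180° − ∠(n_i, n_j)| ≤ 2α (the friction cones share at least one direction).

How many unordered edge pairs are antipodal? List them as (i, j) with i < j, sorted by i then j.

α = atan 0.35 = 19.29°;  2α = 38.58°
n_0 = (-0.4340, +0.9009)
n_1 = (-0.9592, +0.2826)
n_2 = (-0.6560, -0.7548)
n_3 = (+0.9559, -0.2938)
n_4 = (+0.3796, +0.9252)
  (0,1): δ = 132.13°  ·
  (0,2): δ = 66.71°  ·
  (0,3): δ = 47.20°  ·
  (0,4): δ = 131.97°  ·
  (1,2): δ = 114.58°  ·
  (1,3): δ = 0.67°  ✓
  (1,4): δ = 84.11°  ·
  (2,3): δ = 66.09°  ·
  (2,4): δ = 18.69°  ✓
  (3,4): δ = 95.22°  ·
antipodal pairs: 2

count = 2; pairs: (1,3), (2,4)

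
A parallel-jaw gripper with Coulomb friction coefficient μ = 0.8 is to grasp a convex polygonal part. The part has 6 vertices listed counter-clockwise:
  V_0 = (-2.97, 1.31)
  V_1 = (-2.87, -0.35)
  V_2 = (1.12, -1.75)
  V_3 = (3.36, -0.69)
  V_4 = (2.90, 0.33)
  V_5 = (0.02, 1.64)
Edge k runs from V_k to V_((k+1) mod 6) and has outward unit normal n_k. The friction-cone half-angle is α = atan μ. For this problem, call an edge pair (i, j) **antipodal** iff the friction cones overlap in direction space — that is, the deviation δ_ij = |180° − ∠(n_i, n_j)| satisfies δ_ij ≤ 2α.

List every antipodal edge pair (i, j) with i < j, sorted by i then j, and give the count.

count = 8; pairs: (0,2), (0,3), (0,4), (1,3), (1,4), (1,5), (2,4), (2,5)

α = atan 0.8 = 38.66°;  2α = 77.32°
n_0 = (-0.9982, -0.0601)
n_1 = (-0.3311, -0.9436)
n_2 = (+0.4277, -0.9039)
n_3 = (+0.9116, +0.4111)
n_4 = (+0.4140, +0.9103)
n_5 = (-0.1097, +0.9940)
  (0,1): δ = 112.78°  ·
  (0,2): δ = 68.12°  ✓
  (0,3): δ = 20.83°  ✓
  (0,4): δ = 62.09°  ✓
  (0,5): δ = 92.85°  ·
  (1,2): δ = 135.34°  ·
  (1,3): δ = 46.39°  ✓
  (1,4): δ = 5.12°  ✓
  (1,5): δ = 25.63°  ✓
  (2,3): δ = 91.05°  ·
  (2,4): δ = 49.78°  ✓
  (2,5): δ = 19.03°  ✓
  (3,4): δ = 138.73°  ·
  (3,5): δ = 107.98°  ·
  (4,5): δ = 149.24°  ·
antipodal pairs: 8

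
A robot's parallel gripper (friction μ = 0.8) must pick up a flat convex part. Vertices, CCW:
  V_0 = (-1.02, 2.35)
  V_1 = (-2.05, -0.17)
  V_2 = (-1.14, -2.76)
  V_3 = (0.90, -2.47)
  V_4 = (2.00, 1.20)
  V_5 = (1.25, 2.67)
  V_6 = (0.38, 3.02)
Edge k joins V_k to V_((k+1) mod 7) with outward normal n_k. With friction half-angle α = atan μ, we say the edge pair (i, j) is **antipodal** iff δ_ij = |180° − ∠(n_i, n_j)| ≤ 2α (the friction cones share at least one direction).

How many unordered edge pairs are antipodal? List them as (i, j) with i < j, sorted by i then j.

count = 10; pairs: (0,2), (0,3), (0,4), (1,3), (1,4), (1,5), (2,4), (2,5), (2,6), (3,6)

α = atan 0.8 = 38.66°;  2α = 77.32°
n_0 = (-0.9257, +0.3783)
n_1 = (-0.9435, -0.3315)
n_2 = (+0.1407, -0.9900)
n_3 = (+0.9579, -0.2871)
n_4 = (+0.8908, +0.4545)
n_5 = (+0.3732, +0.9277)
n_6 = (-0.4317, +0.9020)
  (0,1): δ = 138.41°  ·
  (0,2): δ = 59.68°  ✓
  (0,3): δ = 5.55°  ✓
  (0,4): δ = 49.26°  ✓
  (0,5): δ = 90.32°  ·
  (0,6): δ = 137.81°  ·
  (1,2): δ = 101.27°  ·
  (1,3): δ = 36.04°  ✓
  (1,4): δ = 7.67°  ✓
  (1,5): δ = 48.73°  ✓
  (1,6): δ = 96.22°  ·
  (2,3): δ = 114.78°  ·
  (2,4): δ = 71.06°  ✓
  (2,5): δ = 30.01°  ✓
  (2,6): δ = 17.48°  ✓
  (3,4): δ = 136.28°  ·
  (3,5): δ = 95.23°  ·
  (3,6): δ = 47.74°  ✓
  (4,5): δ = 138.95°  ·
  (4,6): δ = 91.46°  ·
  (5,6): δ = 132.51°  ·
antipodal pairs: 10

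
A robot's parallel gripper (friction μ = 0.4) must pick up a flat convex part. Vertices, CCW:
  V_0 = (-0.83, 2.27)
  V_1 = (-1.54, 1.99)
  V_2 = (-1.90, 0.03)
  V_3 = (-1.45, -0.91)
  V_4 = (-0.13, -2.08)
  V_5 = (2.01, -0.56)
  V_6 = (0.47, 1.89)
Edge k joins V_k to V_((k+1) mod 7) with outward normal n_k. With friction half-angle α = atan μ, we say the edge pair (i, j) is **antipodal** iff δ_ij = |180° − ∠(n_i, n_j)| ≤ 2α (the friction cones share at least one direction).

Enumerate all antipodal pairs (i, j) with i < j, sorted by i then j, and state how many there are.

count = 5; pairs: (0,4), (1,5), (2,5), (3,5), (3,6)

α = atan 0.4 = 21.80°;  2α = 43.60°
n_0 = (-0.3669, +0.9303)
n_1 = (-0.9835, +0.1807)
n_2 = (-0.9020, -0.4318)
n_3 = (-0.6633, -0.7483)
n_4 = (+0.5791, -0.8153)
n_5 = (+0.8466, +0.5322)
n_6 = (+0.2806, +0.9598)
  (0,1): δ = 121.93°  ·
  (0,2): δ = 85.94°  ·
  (0,3): δ = 63.08°  ·
  (0,4): δ = 13.86°  ✓
  (0,5): δ = 100.63°  ·
  (0,6): δ = 142.18°  ·
  (1,2): δ = 144.01°  ·
  (1,3): δ = 121.14°  ·
  (1,4): δ = 44.21°  ·
  (1,5): δ = 42.56°  ✓
  (1,6): δ = 84.11°  ·
  (2,3): δ = 157.13°  ·
  (2,4): δ = 80.20°  ·
  (2,5): δ = 6.57°  ✓
  (2,6): δ = 48.12°  ·
  (3,4): δ = 103.06°  ·
  (3,5): δ = 16.30°  ✓
  (3,6): δ = 25.26°  ✓
  (4,5): δ = 93.23°  ·
  (4,6): δ = 51.68°  ·
  (5,6): δ = 138.45°  ·
antipodal pairs: 5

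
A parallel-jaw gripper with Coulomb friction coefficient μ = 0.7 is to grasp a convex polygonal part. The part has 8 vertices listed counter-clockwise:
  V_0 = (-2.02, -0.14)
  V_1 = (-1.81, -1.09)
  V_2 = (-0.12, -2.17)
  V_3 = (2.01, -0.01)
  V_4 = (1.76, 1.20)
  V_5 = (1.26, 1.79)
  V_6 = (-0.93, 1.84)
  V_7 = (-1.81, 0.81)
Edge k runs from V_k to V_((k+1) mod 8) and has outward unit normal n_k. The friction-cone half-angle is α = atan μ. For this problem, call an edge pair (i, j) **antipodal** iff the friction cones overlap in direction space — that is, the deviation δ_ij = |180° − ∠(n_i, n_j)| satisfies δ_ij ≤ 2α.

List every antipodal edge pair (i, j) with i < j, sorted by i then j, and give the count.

α = atan 0.7 = 34.99°;  2α = 69.98°
n_0 = (-0.9764, -0.2158)
n_1 = (-0.5385, -0.8426)
n_2 = (+0.7120, -0.7021)
n_3 = (+0.9793, +0.2023)
n_4 = (+0.7629, +0.6465)
n_5 = (+0.0228, +0.9997)
n_6 = (-0.7603, +0.6496)
n_7 = (-0.9764, +0.2158)
  (0,1): δ = 135.05°  ·
  (0,2): δ = 57.06°  ✓
  (0,3): δ = 0.79°  ✓
  (0,4): δ = 27.81°  ✓
  (0,5): δ = 76.23°  ·
  (0,6): δ = 127.03°  ·
  (0,7): δ = 155.07°  ·
  (1,2): δ = 102.02°  ·
  (1,3): δ = 45.75°  ✓
  (1,4): δ = 17.14°  ✓
  (1,5): δ = 31.27°  ✓
  (1,6): δ = 82.07°  ·
  (1,7): δ = 110.12°  ·
  (2,3): δ = 123.73°  ·
  (2,4): δ = 95.12°  ·
  (2,5): δ = 46.71°  ✓
  (2,6): δ = 4.09°  ✓
  (2,7): δ = 32.13°  ✓
  (3,4): δ = 151.39°  ·
  (3,5): δ = 102.98°  ·
  (3,6): δ = 52.18°  ✓
  (3,7): δ = 24.14°  ✓
  (4,5): δ = 131.59°  ·
  (4,6): δ = 80.79°  ·
  (4,7): δ = 52.74°  ✓
  (5,6): δ = 129.20°  ·
  (5,7): δ = 101.16°  ·
  (6,7): δ = 151.96°  ·
antipodal pairs: 12

count = 12; pairs: (0,2), (0,3), (0,4), (1,3), (1,4), (1,5), (2,5), (2,6), (2,7), (3,6), (3,7), (4,7)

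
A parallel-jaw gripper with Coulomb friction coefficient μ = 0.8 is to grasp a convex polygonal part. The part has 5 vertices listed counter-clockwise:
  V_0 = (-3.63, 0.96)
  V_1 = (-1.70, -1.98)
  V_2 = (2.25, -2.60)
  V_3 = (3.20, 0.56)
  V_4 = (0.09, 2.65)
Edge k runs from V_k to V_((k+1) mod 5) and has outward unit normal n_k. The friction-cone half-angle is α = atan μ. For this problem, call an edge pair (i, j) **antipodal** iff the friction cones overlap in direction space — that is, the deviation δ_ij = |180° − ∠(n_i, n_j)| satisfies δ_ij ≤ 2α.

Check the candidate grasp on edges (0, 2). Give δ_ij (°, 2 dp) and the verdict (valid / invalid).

δ = 50.02°, valid

α = atan 0.8 = 38.66°;  2α = 77.32°
edge 0: e_0 = (+1.93, -2.94);  n_0 = (-0.8360, -0.5488)
edge 2: e_2 = (+0.95, +3.16);  n_2 = (+0.9577, -0.2879)
∠(n_0, n_2) = 129.98°
δ = |180° − 129.98°| = 50.02°
50.02° ≤ 2α = 77.32°  →  valid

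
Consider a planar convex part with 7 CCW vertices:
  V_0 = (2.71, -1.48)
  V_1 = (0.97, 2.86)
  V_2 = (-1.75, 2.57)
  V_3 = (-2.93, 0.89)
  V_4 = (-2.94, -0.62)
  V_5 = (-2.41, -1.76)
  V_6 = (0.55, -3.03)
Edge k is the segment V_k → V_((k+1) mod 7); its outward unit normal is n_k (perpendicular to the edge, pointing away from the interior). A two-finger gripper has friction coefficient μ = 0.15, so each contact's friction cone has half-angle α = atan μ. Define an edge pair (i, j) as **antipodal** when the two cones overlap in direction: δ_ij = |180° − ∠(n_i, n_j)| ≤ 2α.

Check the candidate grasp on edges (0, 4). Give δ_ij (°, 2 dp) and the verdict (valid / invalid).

δ = 3.09°, valid

α = atan 0.15 = 8.53°;  2α = 17.06°
edge 0: e_0 = (-1.74, +4.34);  n_0 = (+0.9282, +0.3721)
edge 4: e_4 = (+0.53, -1.14);  n_4 = (-0.9068, -0.4216)
∠(n_0, n_4) = 176.91°
δ = |180° − 176.91°| = 3.09°
3.09° ≤ 2α = 17.06°  →  valid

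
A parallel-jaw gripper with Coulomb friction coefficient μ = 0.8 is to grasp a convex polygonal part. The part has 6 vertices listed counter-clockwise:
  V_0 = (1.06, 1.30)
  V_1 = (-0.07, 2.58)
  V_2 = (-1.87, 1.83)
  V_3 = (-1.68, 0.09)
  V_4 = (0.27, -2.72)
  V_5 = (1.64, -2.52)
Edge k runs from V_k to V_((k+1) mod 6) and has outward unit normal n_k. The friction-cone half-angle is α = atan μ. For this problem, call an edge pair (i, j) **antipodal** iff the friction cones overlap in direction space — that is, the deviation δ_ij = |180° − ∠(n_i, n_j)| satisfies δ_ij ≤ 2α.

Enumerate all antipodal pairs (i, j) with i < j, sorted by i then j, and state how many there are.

count = 7; pairs: (0,2), (0,3), (0,4), (1,4), (1,5), (2,5), (3,5)

α = atan 0.8 = 38.66°;  2α = 77.32°
n_0 = (+0.7497, +0.6618)
n_1 = (-0.3846, +0.9231)
n_2 = (-0.9941, -0.1086)
n_3 = (-0.8216, -0.5701)
n_4 = (+0.1445, -0.9895)
n_5 = (+0.9887, +0.1501)
  (0,1): δ = 108.82°  ·
  (0,2): δ = 35.21°  ✓
  (0,3): δ = 6.68°  ✓
  (0,4): δ = 56.87°  ✓
  (0,5): δ = 147.19°  ·
  (1,2): δ = 106.39°  ·
  (1,3): δ = 77.86°  ·
  (1,4): δ = 14.31°  ✓
  (1,5): δ = 76.01°  ✓
  (2,3): δ = 151.47°  ·
  (2,4): δ = 87.93°  ·
  (2,5): δ = 2.40°  ✓
  (3,4): δ = 116.45°  ·
  (3,5): δ = 26.13°  ✓
  (4,5): δ = 89.67°  ·
antipodal pairs: 7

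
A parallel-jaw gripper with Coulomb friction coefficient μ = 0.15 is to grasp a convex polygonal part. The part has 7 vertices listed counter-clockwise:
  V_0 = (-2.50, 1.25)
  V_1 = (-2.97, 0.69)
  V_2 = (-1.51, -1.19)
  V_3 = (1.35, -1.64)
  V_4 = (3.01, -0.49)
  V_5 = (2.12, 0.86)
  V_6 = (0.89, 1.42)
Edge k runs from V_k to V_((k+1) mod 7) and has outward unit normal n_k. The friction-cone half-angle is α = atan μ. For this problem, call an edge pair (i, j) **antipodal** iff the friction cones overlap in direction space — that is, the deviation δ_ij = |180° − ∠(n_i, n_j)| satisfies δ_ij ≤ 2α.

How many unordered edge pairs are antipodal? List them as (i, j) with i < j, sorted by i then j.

α = atan 0.15 = 8.53°;  2α = 17.06°
n_0 = (-0.7660, +0.6429)
n_1 = (-0.7898, -0.6134)
n_2 = (-0.1554, -0.9878)
n_3 = (+0.5695, -0.8220)
n_4 = (+0.8349, +0.5504)
n_5 = (+0.4144, +0.9101)
n_6 = (-0.0501, +0.9987)
  (0,1): δ = 102.16°  ·
  (0,2): δ = 58.94°  ·
  (0,3): δ = 15.28°  ✓
  (0,4): δ = 73.40°  ·
  (0,5): δ = 105.53°  ·
  (0,6): δ = 132.88°  ·
  (1,2): δ = 136.77°  ·
  (1,3): δ = 93.12°  ·
  (1,4): δ = 4.44°  ✓
  (1,5): δ = 27.69°  ·
  (1,6): δ = 55.04°  ·
  (2,3): δ = 136.35°  ·
  (2,4): δ = 47.66°  ·
  (2,5): δ = 15.54°  ✓
  (2,6): δ = 11.81°  ✓
  (3,4): δ = 91.32°  ·
  (3,5): δ = 59.19°  ·
  (3,6): δ = 31.84°  ·
  (4,5): δ = 147.87°  ·
  (4,6): δ = 120.52°  ·
  (5,6): δ = 152.65°  ·
antipodal pairs: 4

count = 4; pairs: (0,3), (1,4), (2,5), (2,6)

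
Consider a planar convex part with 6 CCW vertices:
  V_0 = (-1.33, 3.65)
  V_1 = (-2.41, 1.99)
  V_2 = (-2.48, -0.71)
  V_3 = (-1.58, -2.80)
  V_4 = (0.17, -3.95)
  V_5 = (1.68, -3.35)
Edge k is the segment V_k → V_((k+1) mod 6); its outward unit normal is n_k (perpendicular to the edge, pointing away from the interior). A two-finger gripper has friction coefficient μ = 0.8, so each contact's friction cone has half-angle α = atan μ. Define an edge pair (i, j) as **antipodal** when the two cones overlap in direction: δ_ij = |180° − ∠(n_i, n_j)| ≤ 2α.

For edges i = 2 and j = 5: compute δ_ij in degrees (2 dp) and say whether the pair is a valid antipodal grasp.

α = atan 0.8 = 38.66°;  2α = 77.32°
edge 2: e_2 = (+0.90, -2.09);  n_2 = (-0.9185, -0.3955)
edge 5: e_5 = (-3.01, +7.00);  n_5 = (+0.9187, +0.3950)
∠(n_2, n_5) = 179.97°
δ = |180° − 179.97°| = 0.03°
0.03° ≤ 2α = 77.32°  →  valid

δ = 0.03°, valid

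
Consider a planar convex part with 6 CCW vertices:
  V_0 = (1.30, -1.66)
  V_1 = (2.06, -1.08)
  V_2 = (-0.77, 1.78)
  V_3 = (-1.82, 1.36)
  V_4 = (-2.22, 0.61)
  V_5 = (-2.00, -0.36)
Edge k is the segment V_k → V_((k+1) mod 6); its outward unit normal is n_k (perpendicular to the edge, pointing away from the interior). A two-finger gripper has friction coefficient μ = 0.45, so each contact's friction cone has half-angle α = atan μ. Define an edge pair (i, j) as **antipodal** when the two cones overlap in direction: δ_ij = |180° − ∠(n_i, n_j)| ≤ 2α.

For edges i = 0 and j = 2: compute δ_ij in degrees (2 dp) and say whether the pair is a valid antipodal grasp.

α = atan 0.45 = 24.23°;  2α = 48.46°
edge 0: e_0 = (+0.76, +0.58);  n_0 = (+0.6067, -0.7950)
edge 2: e_2 = (-1.05, -0.42);  n_2 = (-0.3714, +0.9285)
∠(n_0, n_2) = 164.45°
δ = |180° − 164.45°| = 15.55°
15.55° ≤ 2α = 48.46°  →  valid

δ = 15.55°, valid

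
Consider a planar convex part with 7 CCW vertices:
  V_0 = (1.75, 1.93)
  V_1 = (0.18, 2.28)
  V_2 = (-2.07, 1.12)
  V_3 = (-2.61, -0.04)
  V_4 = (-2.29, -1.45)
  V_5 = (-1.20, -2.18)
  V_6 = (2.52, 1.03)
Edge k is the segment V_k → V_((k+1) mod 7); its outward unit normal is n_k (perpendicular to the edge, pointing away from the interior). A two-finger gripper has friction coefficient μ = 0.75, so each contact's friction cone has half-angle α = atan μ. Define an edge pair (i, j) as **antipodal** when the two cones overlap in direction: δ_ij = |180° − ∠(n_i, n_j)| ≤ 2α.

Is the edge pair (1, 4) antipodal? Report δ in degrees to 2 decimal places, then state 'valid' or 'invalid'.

α = atan 0.75 = 36.87°;  2α = 73.74°
edge 1: e_1 = (-2.25, -1.16);  n_1 = (-0.4582, +0.8888)
edge 4: e_4 = (+1.09, -0.73);  n_4 = (-0.5565, -0.8309)
∠(n_1, n_4) = 118.92°
δ = |180° − 118.92°| = 61.08°
61.08° ≤ 2α = 73.74°  →  valid

δ = 61.08°, valid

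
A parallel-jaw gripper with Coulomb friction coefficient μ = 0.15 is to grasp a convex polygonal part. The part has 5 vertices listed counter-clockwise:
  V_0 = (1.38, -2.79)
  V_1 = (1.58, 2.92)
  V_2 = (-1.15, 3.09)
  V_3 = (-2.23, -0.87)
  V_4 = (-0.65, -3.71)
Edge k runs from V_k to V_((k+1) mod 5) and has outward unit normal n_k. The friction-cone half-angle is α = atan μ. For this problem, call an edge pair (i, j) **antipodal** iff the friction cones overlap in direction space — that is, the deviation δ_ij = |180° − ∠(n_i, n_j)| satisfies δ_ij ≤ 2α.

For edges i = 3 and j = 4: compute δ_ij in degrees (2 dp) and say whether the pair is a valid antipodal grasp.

α = atan 0.15 = 8.53°;  2α = 17.06°
edge 3: e_3 = (+1.58, -2.84);  n_3 = (-0.8739, -0.4862)
edge 4: e_4 = (+2.03, +0.92);  n_4 = (+0.4128, -0.9108)
∠(n_3, n_4) = 85.29°
δ = |180° − 85.29°| = 94.71°
94.71° > 2α = 17.06°  →  invalid

δ = 94.71°, invalid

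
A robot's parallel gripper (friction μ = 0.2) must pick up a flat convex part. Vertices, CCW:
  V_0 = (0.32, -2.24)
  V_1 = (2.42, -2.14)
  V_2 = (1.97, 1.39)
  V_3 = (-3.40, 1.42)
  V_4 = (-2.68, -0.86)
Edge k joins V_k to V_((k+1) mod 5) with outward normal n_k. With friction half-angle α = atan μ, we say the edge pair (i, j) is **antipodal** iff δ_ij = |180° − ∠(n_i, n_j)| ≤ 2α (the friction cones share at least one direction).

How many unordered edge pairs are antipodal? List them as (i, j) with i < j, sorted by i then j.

count = 2; pairs: (0,2), (1,3)

α = atan 0.2 = 11.31°;  2α = 22.62°
n_0 = (+0.0476, -0.9989)
n_1 = (+0.9920, +0.1265)
n_2 = (+0.0056, +1.0000)
n_3 = (-0.9536, -0.3011)
n_4 = (-0.4179, -0.9085)
  (0,1): δ = 85.46°  ·
  (0,2): δ = 3.05°  ✓
  (0,3): δ = 104.80°  ·
  (0,4): δ = 152.57°  ·
  (1,2): δ = 97.58°  ·
  (1,3): δ = 10.26°  ✓
  (1,4): δ = 58.03°  ·
  (2,3): δ = 72.15°  ·
  (2,4): δ = 24.38°  ·
  (3,4): δ = 132.23°  ·
antipodal pairs: 2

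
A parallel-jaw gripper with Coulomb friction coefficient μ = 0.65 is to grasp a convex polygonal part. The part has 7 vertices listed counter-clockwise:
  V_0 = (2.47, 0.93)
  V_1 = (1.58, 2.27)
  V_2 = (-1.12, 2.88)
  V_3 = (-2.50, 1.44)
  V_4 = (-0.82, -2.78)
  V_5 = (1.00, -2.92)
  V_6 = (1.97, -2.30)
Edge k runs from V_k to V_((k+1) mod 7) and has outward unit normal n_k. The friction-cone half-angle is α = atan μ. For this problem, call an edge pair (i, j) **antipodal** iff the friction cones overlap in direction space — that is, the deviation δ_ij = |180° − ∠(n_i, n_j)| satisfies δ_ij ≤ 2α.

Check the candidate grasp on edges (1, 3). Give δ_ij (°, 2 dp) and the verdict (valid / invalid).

α = atan 0.65 = 33.02°;  2α = 66.05°
edge 1: e_1 = (-2.70, +0.61);  n_1 = (+0.2204, +0.9754)
edge 3: e_3 = (+1.68, -4.22);  n_3 = (-0.9291, -0.3699)
∠(n_1, n_3) = 124.44°
δ = |180° − 124.44°| = 55.56°
55.56° ≤ 2α = 66.05°  →  valid

δ = 55.56°, valid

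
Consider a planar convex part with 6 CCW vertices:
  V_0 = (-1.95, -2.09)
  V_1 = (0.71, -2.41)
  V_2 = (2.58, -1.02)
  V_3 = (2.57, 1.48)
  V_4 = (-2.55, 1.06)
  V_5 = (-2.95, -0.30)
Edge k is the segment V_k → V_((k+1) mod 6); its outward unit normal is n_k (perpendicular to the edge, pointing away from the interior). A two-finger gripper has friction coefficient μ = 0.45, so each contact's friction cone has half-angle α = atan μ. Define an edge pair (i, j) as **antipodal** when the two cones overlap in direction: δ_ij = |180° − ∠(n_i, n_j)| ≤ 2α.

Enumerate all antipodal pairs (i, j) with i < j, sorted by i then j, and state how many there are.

count = 5; pairs: (0,3), (1,3), (1,4), (2,4), (2,5)

α = atan 0.45 = 24.23°;  2α = 48.46°
n_0 = (-0.1194, -0.9928)
n_1 = (+0.5966, -0.8026)
n_2 = (+1.0000, +0.0040)
n_3 = (-0.0818, +0.9967)
n_4 = (-0.9594, +0.2822)
n_5 = (-0.8730, -0.4877)
  (0,1): δ = 136.52°  ·
  (0,2): δ = 82.91°  ·
  (0,3): δ = 11.55°  ✓
  (0,4): δ = 80.47°  ·
  (0,5): δ = 126.05°  ·
  (1,2): δ = 126.39°  ·
  (1,3): δ = 31.93°  ✓
  (1,4): δ = 36.99°  ✓
  (1,5): δ = 82.57°  ·
  (2,3): δ = 85.54°  ·
  (2,4): δ = 16.62°  ✓
  (2,5): δ = 28.96°  ✓
  (3,4): δ = 111.08°  ·
  (3,5): δ = 65.50°  ·
  (4,5): δ = 134.42°  ·
antipodal pairs: 5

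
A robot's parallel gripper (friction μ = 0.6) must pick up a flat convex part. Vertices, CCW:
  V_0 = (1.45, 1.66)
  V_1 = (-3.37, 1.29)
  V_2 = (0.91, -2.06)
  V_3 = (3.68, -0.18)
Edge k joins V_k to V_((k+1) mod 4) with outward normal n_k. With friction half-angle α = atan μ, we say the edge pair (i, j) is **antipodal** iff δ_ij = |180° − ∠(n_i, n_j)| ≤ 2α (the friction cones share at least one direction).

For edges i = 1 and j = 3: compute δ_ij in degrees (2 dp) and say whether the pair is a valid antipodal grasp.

δ = 1.48°, valid

α = atan 0.6 = 30.96°;  2α = 61.93°
edge 1: e_1 = (+4.28, -3.35);  n_1 = (-0.6164, -0.7875)
edge 3: e_3 = (-2.23, +1.84);  n_3 = (+0.6364, +0.7713)
∠(n_1, n_3) = 178.52°
δ = |180° − 178.52°| = 1.48°
1.48° ≤ 2α = 61.93°  →  valid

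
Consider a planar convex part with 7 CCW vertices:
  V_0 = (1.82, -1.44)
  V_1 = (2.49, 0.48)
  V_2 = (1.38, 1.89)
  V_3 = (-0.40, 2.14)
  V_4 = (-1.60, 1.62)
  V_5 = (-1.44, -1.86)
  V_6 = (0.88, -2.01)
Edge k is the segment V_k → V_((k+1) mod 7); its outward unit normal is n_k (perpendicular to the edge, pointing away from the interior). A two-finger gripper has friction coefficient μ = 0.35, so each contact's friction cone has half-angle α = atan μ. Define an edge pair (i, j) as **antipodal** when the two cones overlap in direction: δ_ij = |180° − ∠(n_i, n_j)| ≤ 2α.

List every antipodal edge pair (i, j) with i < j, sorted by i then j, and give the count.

α = atan 0.35 = 19.29°;  2α = 38.58°
n_0 = (+0.9442, -0.3295)
n_1 = (+0.7857, +0.6186)
n_2 = (+0.1391, +0.9903)
n_3 = (-0.3976, +0.9176)
n_4 = (-0.9989, -0.0459)
n_5 = (-0.0645, -0.9979)
n_6 = (+0.5185, -0.8551)
  (0,1): δ = 122.55°  ·
  (0,2): δ = 78.76°  ·
  (0,3): δ = 47.33°  ·
  (0,4): δ = 21.87°  ✓
  (0,5): δ = 105.54°  ·
  (0,6): δ = 140.47°  ·
  (1,2): δ = 136.21°  ·
  (1,3): δ = 104.78°  ·
  (1,4): δ = 35.58°  ✓
  (1,5): δ = 48.09°  ·
  (1,6): δ = 83.02°  ·
  (2,3): δ = 148.58°  ·
  (2,4): δ = 79.37°  ·
  (2,5): δ = 4.30°  ✓
  (2,6): δ = 39.23°  ·
  (3,4): δ = 110.80°  ·
  (3,5): δ = 27.13°  ✓
  (3,6): δ = 7.80°  ✓
  (4,5): δ = 96.33°  ·
  (4,6): δ = 61.40°  ·
  (5,6): δ = 145.07°  ·
antipodal pairs: 5

count = 5; pairs: (0,4), (1,4), (2,5), (3,5), (3,6)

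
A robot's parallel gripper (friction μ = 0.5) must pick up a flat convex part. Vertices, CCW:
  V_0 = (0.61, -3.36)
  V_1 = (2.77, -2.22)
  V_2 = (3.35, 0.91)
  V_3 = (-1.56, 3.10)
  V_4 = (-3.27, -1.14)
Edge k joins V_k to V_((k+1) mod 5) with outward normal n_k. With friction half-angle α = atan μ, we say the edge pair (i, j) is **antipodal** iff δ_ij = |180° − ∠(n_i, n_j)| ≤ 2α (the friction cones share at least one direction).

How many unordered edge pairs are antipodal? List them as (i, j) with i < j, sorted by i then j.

count = 4; pairs: (0,2), (0,3), (1,3), (2,4)

α = atan 0.5 = 26.57°;  2α = 53.13°
n_0 = (+0.4668, -0.8844)
n_1 = (+0.9833, -0.1822)
n_2 = (+0.4073, +0.9133)
n_3 = (-0.9274, +0.3740)
n_4 = (-0.4966, -0.8680)
  (0,1): δ = 128.32°  ·
  (0,2): δ = 51.86°  ✓
  (0,3): δ = 40.21°  ✓
  (0,4): δ = 122.40°  ·
  (1,2): δ = 103.54°  ·
  (1,3): δ = 11.47°  ✓
  (1,4): δ = 70.72°  ·
  (2,3): δ = 87.93°  ·
  (2,4): δ = 5.74°  ✓
  (3,4): δ = 97.81°  ·
antipodal pairs: 4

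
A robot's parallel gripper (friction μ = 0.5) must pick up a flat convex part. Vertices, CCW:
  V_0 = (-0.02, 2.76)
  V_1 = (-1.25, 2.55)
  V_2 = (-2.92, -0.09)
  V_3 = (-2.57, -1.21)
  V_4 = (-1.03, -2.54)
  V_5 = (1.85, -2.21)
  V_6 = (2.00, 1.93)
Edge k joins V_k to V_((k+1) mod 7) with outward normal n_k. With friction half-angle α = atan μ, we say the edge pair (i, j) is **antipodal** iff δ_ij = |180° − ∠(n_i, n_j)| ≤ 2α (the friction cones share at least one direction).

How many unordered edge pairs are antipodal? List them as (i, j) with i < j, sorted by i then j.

α = atan 0.5 = 26.57°;  2α = 53.13°
n_0 = (-0.1683, +0.9857)
n_1 = (-0.8451, +0.5346)
n_2 = (-0.9545, -0.2983)
n_3 = (-0.6536, -0.7568)
n_4 = (+0.1138, -0.9935)
n_5 = (+0.9993, -0.0362)
n_6 = (+0.3801, +0.9250)
  (0,1): δ = 132.01°  ·
  (0,2): δ = 82.33°  ·
  (0,3): δ = 50.50°  ✓
  (0,4): δ = 3.15°  ✓
  (0,5): δ = 78.24°  ·
  (0,6): δ = 147.97°  ·
  (1,2): δ = 130.33°  ·
  (1,3): δ = 98.50°  ·
  (1,4): δ = 51.15°  ✓
  (1,5): δ = 30.24°  ✓
  (1,6): δ = 99.98°  ·
  (2,3): δ = 148.17°  ·
  (2,4): δ = 100.82°  ·
  (2,5): δ = 19.43°  ✓
  (2,6): δ = 50.31°  ✓
  (3,4): δ = 132.65°  ·
  (3,5): δ = 51.26°  ✓
  (3,6): δ = 18.48°  ✓
  (4,5): δ = 98.61°  ·
  (4,6): δ = 28.87°  ✓
  (5,6): δ = 110.26°  ·
antipodal pairs: 9

count = 9; pairs: (0,3), (0,4), (1,4), (1,5), (2,5), (2,6), (3,5), (3,6), (4,6)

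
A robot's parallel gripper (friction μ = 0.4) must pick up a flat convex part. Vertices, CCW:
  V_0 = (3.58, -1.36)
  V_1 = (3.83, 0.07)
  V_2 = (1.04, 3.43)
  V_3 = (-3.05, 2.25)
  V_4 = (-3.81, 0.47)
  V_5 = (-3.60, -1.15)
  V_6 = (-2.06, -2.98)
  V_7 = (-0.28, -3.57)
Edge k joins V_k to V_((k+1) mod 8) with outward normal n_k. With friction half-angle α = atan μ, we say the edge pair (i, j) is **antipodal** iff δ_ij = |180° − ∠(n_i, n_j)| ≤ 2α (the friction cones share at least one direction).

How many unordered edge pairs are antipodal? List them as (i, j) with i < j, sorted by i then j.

α = atan 0.4 = 21.80°;  2α = 43.60°
n_0 = (+0.9851, -0.1722)
n_1 = (+0.7693, +0.6388)
n_2 = (-0.2772, +0.9608)
n_3 = (-0.9197, +0.3927)
n_4 = (-0.9917, -0.1286)
n_5 = (-0.7651, -0.6439)
n_6 = (-0.3146, -0.9492)
n_7 = (+0.4969, -0.8678)
  (0,1): δ = 130.38°  ·
  (0,2): δ = 63.99°  ·
  (0,3): δ = 13.20°  ✓
  (0,4): δ = 17.30°  ✓
  (0,5): δ = 50.00°  ·
  (0,6): δ = 81.58°  ·
  (0,7): δ = 129.71°  ·
  (1,2): δ = 113.61°  ·
  (1,3): δ = 62.83°  ·
  (1,4): δ = 32.32°  ✓
  (1,5): δ = 0.38°  ✓
  (1,6): δ = 31.96°  ✓
  (1,7): δ = 80.09°  ·
  (2,3): δ = 129.21°  ·
  (2,4): δ = 98.71°  ·
  (2,5): δ = 66.01°  ·
  (2,6): δ = 34.43°  ✓
  (2,7): δ = 13.70°  ✓
  (3,4): δ = 149.49°  ·
  (3,5): δ = 116.80°  ·
  (3,6): δ = 85.22°  ·
  (3,7): δ = 37.09°  ✓
  (4,5): δ = 147.30°  ·
  (4,6): δ = 115.72°  ·
  (4,7): δ = 67.59°  ·
  (5,6): δ = 148.42°  ·
  (5,7): δ = 100.29°  ·
  (6,7): δ = 131.87°  ·
antipodal pairs: 8

count = 8; pairs: (0,3), (0,4), (1,4), (1,5), (1,6), (2,6), (2,7), (3,7)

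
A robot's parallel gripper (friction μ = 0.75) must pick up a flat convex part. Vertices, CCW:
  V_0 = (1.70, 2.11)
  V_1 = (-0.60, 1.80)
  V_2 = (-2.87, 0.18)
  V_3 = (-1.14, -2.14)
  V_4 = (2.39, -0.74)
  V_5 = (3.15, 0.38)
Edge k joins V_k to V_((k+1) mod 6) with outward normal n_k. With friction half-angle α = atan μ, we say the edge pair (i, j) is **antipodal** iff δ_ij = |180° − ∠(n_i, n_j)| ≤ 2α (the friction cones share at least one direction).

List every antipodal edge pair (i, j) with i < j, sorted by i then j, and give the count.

count = 8; pairs: (0,2), (0,3), (0,4), (1,3), (1,4), (2,4), (2,5), (3,5)

α = atan 0.75 = 36.87°;  2α = 73.74°
n_0 = (-0.1336, +0.9910)
n_1 = (-0.5809, +0.8140)
n_2 = (-0.8017, -0.5978)
n_3 = (+0.3687, -0.9296)
n_4 = (+0.8275, -0.5615)
n_5 = (+0.7664, +0.6424)
  (0,1): δ = 152.16°  ·
  (0,2): δ = 60.96°  ✓
  (0,3): δ = 13.96°  ✓
  (0,4): δ = 48.16°  ✓
  (0,5): δ = 122.29°  ·
  (1,2): δ = 88.80°  ·
  (1,3): δ = 13.88°  ✓
  (1,4): δ = 20.33°  ✓
  (1,5): δ = 94.45°  ·
  (2,3): δ = 105.08°  ·
  (2,4): δ = 70.87°  ✓
  (2,5): δ = 3.26°  ✓
  (3,4): δ = 145.79°  ·
  (3,5): δ = 71.67°  ✓
  (4,5): δ = 105.87°  ·
antipodal pairs: 8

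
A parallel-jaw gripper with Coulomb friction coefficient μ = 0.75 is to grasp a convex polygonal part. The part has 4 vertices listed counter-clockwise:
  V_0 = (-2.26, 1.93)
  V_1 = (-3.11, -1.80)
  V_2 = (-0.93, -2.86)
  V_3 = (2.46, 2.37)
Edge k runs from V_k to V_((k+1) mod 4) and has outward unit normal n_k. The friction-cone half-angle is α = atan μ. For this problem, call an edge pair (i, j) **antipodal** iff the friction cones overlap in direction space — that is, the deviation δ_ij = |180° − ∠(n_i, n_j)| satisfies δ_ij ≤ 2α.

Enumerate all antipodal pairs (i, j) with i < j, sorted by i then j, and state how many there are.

α = atan 0.75 = 36.87°;  2α = 73.74°
n_0 = (-0.9750, +0.2222)
n_1 = (-0.4373, -0.8993)
n_2 = (+0.8391, -0.5439)
n_3 = (-0.0928, +0.9957)
  (0,1): δ = 103.09°  ·
  (0,2): δ = 20.11°  ✓
  (0,3): δ = 108.16°  ·
  (1,2): δ = 97.02°  ·
  (1,3): δ = 31.26°  ✓
  (2,3): δ = 51.72°  ✓
antipodal pairs: 3

count = 3; pairs: (0,2), (1,3), (2,3)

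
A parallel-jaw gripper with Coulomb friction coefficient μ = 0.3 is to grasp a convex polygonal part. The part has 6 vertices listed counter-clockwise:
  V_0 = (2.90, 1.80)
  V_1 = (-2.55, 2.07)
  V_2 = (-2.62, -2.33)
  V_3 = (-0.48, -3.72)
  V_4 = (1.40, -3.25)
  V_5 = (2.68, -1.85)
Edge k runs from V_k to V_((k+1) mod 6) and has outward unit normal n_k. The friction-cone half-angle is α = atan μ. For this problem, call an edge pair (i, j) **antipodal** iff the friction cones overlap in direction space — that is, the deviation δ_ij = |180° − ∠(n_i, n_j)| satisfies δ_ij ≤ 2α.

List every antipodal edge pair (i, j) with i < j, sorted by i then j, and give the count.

α = atan 0.3 = 16.70°;  2α = 33.40°
n_0 = (+0.0495, +0.9988)
n_1 = (-0.9999, +0.0159)
n_2 = (-0.5447, -0.8386)
n_3 = (+0.2425, -0.9701)
n_4 = (+0.7380, -0.6748)
n_5 = (+0.9982, -0.0602)
  (0,1): δ = 88.08°  ·
  (0,2): δ = 30.17°  ✓
  (0,3): δ = 16.87°  ✓
  (0,4): δ = 50.40°  ·
  (0,5): δ = 89.39°  ·
  (1,2): δ = 122.09°  ·
  (1,3): δ = 75.05°  ·
  (1,4): δ = 41.52°  ·
  (1,5): δ = 2.54°  ✓
  (2,3): δ = 132.96°  ·
  (2,4): δ = 99.43°  ·
  (2,5): δ = 60.44°  ·
  (3,4): δ = 146.47°  ·
  (3,5): δ = 107.49°  ·
  (4,5): δ = 141.01°  ·
antipodal pairs: 3

count = 3; pairs: (0,2), (0,3), (1,5)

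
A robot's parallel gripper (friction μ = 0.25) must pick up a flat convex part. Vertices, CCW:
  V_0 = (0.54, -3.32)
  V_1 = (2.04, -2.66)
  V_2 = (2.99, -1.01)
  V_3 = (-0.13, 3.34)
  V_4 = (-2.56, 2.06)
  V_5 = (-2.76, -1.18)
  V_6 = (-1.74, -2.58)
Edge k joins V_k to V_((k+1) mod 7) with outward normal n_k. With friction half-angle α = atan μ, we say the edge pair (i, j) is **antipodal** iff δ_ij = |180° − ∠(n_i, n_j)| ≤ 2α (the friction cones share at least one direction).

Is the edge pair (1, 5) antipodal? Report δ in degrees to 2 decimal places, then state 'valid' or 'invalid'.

α = atan 0.25 = 14.04°;  2α = 28.07°
edge 1: e_1 = (+0.95, +1.65);  n_1 = (+0.8666, -0.4990)
edge 5: e_5 = (+1.02, -1.40);  n_5 = (-0.8082, -0.5889)
∠(n_1, n_5) = 113.99°
δ = |180° − 113.99°| = 66.01°
66.01° > 2α = 28.07°  →  invalid

δ = 66.01°, invalid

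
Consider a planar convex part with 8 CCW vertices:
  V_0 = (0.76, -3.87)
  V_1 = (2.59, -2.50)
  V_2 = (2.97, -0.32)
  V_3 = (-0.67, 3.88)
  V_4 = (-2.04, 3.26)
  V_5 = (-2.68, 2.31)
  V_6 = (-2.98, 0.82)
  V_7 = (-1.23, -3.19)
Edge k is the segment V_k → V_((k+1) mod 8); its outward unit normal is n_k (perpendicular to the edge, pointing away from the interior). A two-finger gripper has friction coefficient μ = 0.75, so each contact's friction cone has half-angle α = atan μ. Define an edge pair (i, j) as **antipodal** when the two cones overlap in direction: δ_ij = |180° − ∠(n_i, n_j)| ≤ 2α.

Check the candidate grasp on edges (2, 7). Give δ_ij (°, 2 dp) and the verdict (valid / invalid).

α = atan 0.75 = 36.87°;  2α = 73.74°
edge 2: e_2 = (-3.64, +4.20);  n_2 = (+0.7557, +0.6549)
edge 7: e_7 = (+1.99, -0.68);  n_7 = (-0.3234, -0.9463)
∠(n_2, n_7) = 149.78°
δ = |180° − 149.78°| = 30.22°
30.22° ≤ 2α = 73.74°  →  valid

δ = 30.22°, valid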